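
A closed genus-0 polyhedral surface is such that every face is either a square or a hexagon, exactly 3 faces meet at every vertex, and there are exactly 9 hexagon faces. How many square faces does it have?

Let x be the number of squares; then F = 9 + x.
Edge–face incidences: 2E = 6·9 + 4·x = 54 + 4x.
Every vertex has degree 3, so 3V = 2E.
Euler: V − E + F = 2 ⇒ (2E)/3 − E + (9 + x) = 2.
Multiply by 6: 2·(2E) − 3·(2E) + 6·(9 + x) = 12, i.e. 54 + 6x − (54 + 4x) = 12.
Collecting terms: 2x = 12, so x = 6.
Then 2E = 54 + 4·6 = 78, so E = 39, V = 2E/3 = 26, F = 9 + 6 = 15.

6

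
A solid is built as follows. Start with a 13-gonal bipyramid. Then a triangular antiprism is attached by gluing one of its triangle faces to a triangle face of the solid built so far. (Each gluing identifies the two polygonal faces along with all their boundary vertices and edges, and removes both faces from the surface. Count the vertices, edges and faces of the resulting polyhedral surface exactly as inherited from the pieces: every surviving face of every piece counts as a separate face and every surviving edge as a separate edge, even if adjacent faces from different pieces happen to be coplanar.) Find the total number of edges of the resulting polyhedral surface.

48

A 13-gonal bipyramid: V=15, E=39, F=26.
Attach a triangular antiprism (V=6, E=12, F=8) along a 3-gon: merge 3 vertices and 3 edges, delete both glued faces → V=18, E=48, F=32.
Check: V − E + F = 18 − 48 + 32 = 2.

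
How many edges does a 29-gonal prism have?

A prism on an n-gon has two n-gon bases and n rectangular sides: V = 2·29 = 58, E = 3·29 = 87, F = 29 + 2 = 31.

87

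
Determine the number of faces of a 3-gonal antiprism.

8

An antiprism on an n-gon has two n-gon caps and 2n triangles: V = 2·3 = 6, E = 4·3 = 12, F = 2·3 + 2 = 8.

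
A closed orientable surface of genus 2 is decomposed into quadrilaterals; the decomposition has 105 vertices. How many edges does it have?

214

χ = 2 − 2·2 = -2, and every face is a square so 4F = 2E.
V − E + F = -2 with E = 4F/2 gives 105 − (4/2 − 1)·F = -2, so F = 107 and E = 214.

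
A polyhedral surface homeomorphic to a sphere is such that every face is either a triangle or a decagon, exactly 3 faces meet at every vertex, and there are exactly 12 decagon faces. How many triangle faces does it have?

Let x be the number of triangles; then F = 12 + x.
Edge–face incidences: 2E = 10·12 + 3·x = 120 + 3x.
Every vertex has degree 3, so 3V = 2E.
Euler: V − E + F = 2 ⇒ (2E)/3 − E + (12 + x) = 2.
Multiply by 6: 2·(2E) − 3·(2E) + 6·(12 + x) = 12, i.e. 72 + 6x − (120 + 3x) = 12.
Collecting terms: 3x − 48 = 12, so 3x = 60, so x = 20.
Then 2E = 120 + 3·20 = 180, so E = 90, V = 2E/3 = 60, F = 12 + 20 = 32.

20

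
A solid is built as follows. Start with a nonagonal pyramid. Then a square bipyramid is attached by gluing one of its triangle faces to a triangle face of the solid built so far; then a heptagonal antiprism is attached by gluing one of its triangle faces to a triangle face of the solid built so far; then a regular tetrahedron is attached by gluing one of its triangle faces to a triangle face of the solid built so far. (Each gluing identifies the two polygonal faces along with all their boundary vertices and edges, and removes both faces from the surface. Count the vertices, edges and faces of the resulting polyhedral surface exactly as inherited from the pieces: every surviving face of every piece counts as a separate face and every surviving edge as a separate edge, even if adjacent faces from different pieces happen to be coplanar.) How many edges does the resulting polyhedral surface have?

55

A nonagonal pyramid: V=10, E=18, F=10.
Attach a square bipyramid (V=6, E=12, F=8) along a 3-gon: merge 3 vertices and 3 edges, delete both glued faces → V=13, E=27, F=16.
Attach a heptagonal antiprism (V=14, E=28, F=16) along a 3-gon: merge 3 vertices and 3 edges, delete both glued faces → V=24, E=52, F=30.
Attach a regular tetrahedron (V=4, E=6, F=4) along a 3-gon: merge 3 vertices and 3 edges, delete both glued faces → V=25, E=55, F=32.
Check: V − E + F = 25 − 55 + 32 = 2.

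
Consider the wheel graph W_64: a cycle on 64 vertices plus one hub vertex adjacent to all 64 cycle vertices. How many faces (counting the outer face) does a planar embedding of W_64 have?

W_64 has V = 64 + 1 = 65 vertices and E = 2·64 = 128 edges.
By Euler's formula F = 2 − V + E = 2 − 65 + 128 = 65.

65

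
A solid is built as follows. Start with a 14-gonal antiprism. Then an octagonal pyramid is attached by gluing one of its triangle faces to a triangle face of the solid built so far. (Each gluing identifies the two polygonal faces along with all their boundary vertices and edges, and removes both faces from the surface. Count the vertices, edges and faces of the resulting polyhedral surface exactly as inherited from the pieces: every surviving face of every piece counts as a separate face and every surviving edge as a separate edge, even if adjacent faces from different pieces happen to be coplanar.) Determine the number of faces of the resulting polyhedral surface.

37

A 14-gonal antiprism: V=28, E=56, F=30.
Attach an octagonal pyramid (V=9, E=16, F=9) along a 3-gon: merge 3 vertices and 3 edges, delete both glued faces → V=34, E=69, F=37.
Check: V − E + F = 34 − 69 + 37 = 2.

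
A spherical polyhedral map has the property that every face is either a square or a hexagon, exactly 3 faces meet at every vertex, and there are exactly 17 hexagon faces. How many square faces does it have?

Let x be the number of squares; then F = 17 + x.
Edge–face incidences: 2E = 6·17 + 4·x = 102 + 4x.
Every vertex has degree 3, so 3V = 2E.
Euler: V − E + F = 2 ⇒ (2E)/3 − E + (17 + x) = 2.
Multiply by 6: 2·(2E) − 3·(2E) + 6·(17 + x) = 12, i.e. 102 + 6x − (102 + 4x) = 12.
Collecting terms: 2x = 12, so x = 6.
Then 2E = 102 + 4·6 = 126, so E = 63, V = 2E/3 = 42, F = 17 + 6 = 23.

6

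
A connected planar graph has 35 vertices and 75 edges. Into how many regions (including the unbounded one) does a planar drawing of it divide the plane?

42

Euler's formula for a connected plane graph: V − E + F = 2, so F = 2 − 35 + 75 = 42.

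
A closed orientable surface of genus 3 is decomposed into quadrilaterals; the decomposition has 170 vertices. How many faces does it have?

174

χ = 2 − 2·3 = -4, and every face is a square so 4F = 2E.
V − E + F = -4 with E = 4F/2 gives 170 − (4/2 − 1)·F = -4, so F = 174 and E = 348.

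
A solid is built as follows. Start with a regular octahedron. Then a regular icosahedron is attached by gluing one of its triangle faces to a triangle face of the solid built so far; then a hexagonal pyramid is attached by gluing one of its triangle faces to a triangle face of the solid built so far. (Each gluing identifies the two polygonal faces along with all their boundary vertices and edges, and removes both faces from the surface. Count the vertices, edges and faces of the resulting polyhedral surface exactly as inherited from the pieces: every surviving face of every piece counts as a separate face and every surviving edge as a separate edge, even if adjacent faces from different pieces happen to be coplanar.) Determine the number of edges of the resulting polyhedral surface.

48

A regular octahedron: V=6, E=12, F=8.
Attach a regular icosahedron (V=12, E=30, F=20) along a 3-gon: merge 3 vertices and 3 edges, delete both glued faces → V=15, E=39, F=26.
Attach a hexagonal pyramid (V=7, E=12, F=7) along a 3-gon: merge 3 vertices and 3 edges, delete both glued faces → V=19, E=48, F=31.
Check: V − E + F = 19 − 48 + 31 = 2.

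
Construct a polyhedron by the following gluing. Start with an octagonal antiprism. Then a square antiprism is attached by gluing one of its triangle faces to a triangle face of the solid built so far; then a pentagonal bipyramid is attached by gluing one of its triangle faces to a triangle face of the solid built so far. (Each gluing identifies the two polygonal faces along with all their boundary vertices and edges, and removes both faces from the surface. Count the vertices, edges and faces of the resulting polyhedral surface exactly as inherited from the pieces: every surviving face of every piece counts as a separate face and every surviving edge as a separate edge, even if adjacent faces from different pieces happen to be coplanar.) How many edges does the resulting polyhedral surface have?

57

An octagonal antiprism: V=16, E=32, F=18.
Attach a square antiprism (V=8, E=16, F=10) along a 3-gon: merge 3 vertices and 3 edges, delete both glued faces → V=21, E=45, F=26.
Attach a pentagonal bipyramid (V=7, E=15, F=10) along a 3-gon: merge 3 vertices and 3 edges, delete both glued faces → V=25, E=57, F=34.
Check: V − E + F = 25 − 57 + 34 = 2.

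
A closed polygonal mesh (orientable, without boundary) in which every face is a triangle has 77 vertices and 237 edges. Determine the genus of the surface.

2

Every face is a triangle and each edge borders two faces, so 3F = 2·237, giving F = 158.
χ = V − E + F = 77 − 237 + 158 = -2.
For a closed orientable surface χ = 2 − 2g, so g = (2 − (-2))/2 = 2.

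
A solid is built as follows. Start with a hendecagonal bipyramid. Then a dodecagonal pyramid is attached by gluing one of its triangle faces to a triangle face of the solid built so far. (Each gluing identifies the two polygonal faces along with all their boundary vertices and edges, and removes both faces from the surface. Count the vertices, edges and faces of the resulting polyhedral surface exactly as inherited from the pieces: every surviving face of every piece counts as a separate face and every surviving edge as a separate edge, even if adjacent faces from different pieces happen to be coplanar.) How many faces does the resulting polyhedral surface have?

33

A hendecagonal bipyramid: V=13, E=33, F=22.
Attach a dodecagonal pyramid (V=13, E=24, F=13) along a 3-gon: merge 3 vertices and 3 edges, delete both glued faces → V=23, E=54, F=33.
Check: V − E + F = 23 − 54 + 33 = 2.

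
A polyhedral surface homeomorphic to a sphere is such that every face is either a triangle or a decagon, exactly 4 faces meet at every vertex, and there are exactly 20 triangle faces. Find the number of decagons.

Let x be the number of decagons; then F = 20 + x.
Edge–face incidences: 2E = 3·20 + 10·x = 60 + 10x.
Every vertex has degree 4, so 4V = 2E.
Euler: V − E + F = 2 ⇒ (2E)/4 − E + (20 + x) = 2.
Multiply by 8: 2·(2E) − 4·(2E) + 8·(20 + x) = 16, i.e. 160 + 8x − 2·(60 + 10x) = 16.
Collecting terms: −12x + 40 = 16, so −12x = −24, so x = 2.
Then 2E = 60 + 10·2 = 80, so E = 40, V = 2E/4 = 20, F = 20 + 2 = 22.

2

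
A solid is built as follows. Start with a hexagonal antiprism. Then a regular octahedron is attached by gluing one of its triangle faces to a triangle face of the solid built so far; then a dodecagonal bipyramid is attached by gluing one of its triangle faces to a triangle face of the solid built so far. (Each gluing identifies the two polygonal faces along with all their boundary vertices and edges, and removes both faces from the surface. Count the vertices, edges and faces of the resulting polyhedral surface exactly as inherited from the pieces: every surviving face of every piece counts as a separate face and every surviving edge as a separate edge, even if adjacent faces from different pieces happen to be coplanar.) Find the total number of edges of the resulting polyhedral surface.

A hexagonal antiprism: V=12, E=24, F=14.
Attach a regular octahedron (V=6, E=12, F=8) along a 3-gon: merge 3 vertices and 3 edges, delete both glued faces → V=15, E=33, F=20.
Attach a dodecagonal bipyramid (V=14, E=36, F=24) along a 3-gon: merge 3 vertices and 3 edges, delete both glued faces → V=26, E=66, F=42.
Check: V − E + F = 26 − 66 + 42 = 2.

66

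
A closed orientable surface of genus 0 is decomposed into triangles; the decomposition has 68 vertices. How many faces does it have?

132

χ = 2 − 2·0 = 2, and every face is a triangle so 3F = 2E.
V − E + F = 2 with E = 3F/2 gives 68 − (3/2 − 1)·F = 2, so F = 132 and E = 198.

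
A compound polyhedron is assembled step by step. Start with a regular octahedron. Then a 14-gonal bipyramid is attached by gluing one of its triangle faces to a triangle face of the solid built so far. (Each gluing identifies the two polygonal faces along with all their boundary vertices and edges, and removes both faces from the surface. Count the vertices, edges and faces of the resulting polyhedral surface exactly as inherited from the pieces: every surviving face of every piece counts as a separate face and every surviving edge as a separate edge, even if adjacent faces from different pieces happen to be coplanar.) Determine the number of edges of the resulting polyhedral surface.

A regular octahedron: V=6, E=12, F=8.
Attach a 14-gonal bipyramid (V=16, E=42, F=28) along a 3-gon: merge 3 vertices and 3 edges, delete both glued faces → V=19, E=51, F=34.
Check: V − E + F = 19 − 51 + 34 = 2.

51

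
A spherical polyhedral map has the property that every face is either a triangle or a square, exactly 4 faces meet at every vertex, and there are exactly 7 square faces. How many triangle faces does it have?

8

Let x be the number of triangles; then F = 7 + x.
Edge–face incidences: 2E = 4·7 + 3·x = 28 + 3x.
Every vertex has degree 4, so 4V = 2E.
Euler: V − E + F = 2 ⇒ (2E)/4 − E + (7 + x) = 2.
Multiply by 8: 2·(2E) − 4·(2E) + 8·(7 + x) = 16, i.e. 56 + 8x − 2·(28 + 3x) = 16.
Collecting terms: 2x = 16, so x = 8.
Then 2E = 28 + 3·8 = 52, so E = 26, V = 2E/4 = 13, F = 7 + 8 = 15.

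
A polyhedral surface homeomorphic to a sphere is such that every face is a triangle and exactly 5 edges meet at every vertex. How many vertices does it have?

12

Each face has 3 edges and each edge borders two faces, so 2E = 3F.
Each vertex has degree 5, so 5V = 2E and hence V = 3F/5.
Euler: V − E + F = 2 ⇒ (3F/5) − (3F/2) + F = 2.
Multiply by 10: (6 − 15 + 10)F = 20, i.e. 1F = 20.
So F = 20, E = 3·20/2 = 30, V = 3·20/5 = 12.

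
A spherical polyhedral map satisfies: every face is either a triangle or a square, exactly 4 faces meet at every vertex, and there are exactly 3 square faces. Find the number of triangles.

Let x be the number of triangles; then F = 3 + x.
Edge–face incidences: 2E = 4·3 + 3·x = 12 + 3x.
Every vertex has degree 4, so 4V = 2E.
Euler: V − E + F = 2 ⇒ (2E)/4 − E + (3 + x) = 2.
Multiply by 8: 2·(2E) − 4·(2E) + 8·(3 + x) = 16, i.e. 24 + 8x − 2·(12 + 3x) = 16.
Collecting terms: 2x = 16, so x = 8.
Then 2E = 12 + 3·8 = 36, so E = 18, V = 2E/4 = 9, F = 3 + 8 = 11.

8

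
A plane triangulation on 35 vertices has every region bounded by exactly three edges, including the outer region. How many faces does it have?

In a plane triangulation 3F = 2E and V − E + F = 2, so F = 2V − 4 = 2·35 − 4 = 66.

66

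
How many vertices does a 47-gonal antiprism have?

94

An antiprism on an n-gon has two n-gon caps and 2n triangles: V = 2·47 = 94, E = 4·47 = 188, F = 2·47 + 2 = 96.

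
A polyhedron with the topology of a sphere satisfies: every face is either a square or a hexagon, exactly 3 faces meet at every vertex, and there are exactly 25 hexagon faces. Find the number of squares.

6

Let x be the number of squares; then F = 25 + x.
Edge–face incidences: 2E = 6·25 + 4·x = 150 + 4x.
Every vertex has degree 3, so 3V = 2E.
Euler: V − E + F = 2 ⇒ (2E)/3 − E + (25 + x) = 2.
Multiply by 6: 2·(2E) − 3·(2E) + 6·(25 + x) = 12, i.e. 150 + 6x − (150 + 4x) = 12.
Collecting terms: 2x = 12, so x = 6.
Then 2E = 150 + 4·6 = 174, so E = 87, V = 2E/3 = 58, F = 25 + 6 = 31.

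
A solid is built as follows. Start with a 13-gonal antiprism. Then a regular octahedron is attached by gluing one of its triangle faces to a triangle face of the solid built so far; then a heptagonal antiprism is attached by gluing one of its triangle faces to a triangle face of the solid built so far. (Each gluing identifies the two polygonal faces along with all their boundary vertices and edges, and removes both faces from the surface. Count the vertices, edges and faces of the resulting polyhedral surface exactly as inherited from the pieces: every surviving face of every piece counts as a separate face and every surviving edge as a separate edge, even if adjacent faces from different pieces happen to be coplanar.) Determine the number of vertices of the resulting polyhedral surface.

40

A 13-gonal antiprism: V=26, E=52, F=28.
Attach a regular octahedron (V=6, E=12, F=8) along a 3-gon: merge 3 vertices and 3 edges, delete both glued faces → V=29, E=61, F=34.
Attach a heptagonal antiprism (V=14, E=28, F=16) along a 3-gon: merge 3 vertices and 3 edges, delete both glued faces → V=40, E=86, F=48.
Check: V − E + F = 40 − 86 + 48 = 2.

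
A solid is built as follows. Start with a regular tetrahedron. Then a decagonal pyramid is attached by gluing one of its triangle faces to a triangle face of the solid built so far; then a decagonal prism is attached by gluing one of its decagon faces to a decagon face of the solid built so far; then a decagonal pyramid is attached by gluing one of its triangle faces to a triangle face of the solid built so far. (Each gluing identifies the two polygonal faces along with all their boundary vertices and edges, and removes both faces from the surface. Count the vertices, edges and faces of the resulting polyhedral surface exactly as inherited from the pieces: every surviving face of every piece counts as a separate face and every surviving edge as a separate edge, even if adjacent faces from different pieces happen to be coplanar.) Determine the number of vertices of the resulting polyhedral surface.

A regular tetrahedron: V=4, E=6, F=4.
Attach a decagonal pyramid (V=11, E=20, F=11) along a 3-gon: merge 3 vertices and 3 edges, delete both glued faces → V=12, E=23, F=13.
Attach a decagonal prism (V=20, E=30, F=12) along a 10-gon: merge 10 vertices and 10 edges, delete both glued faces → V=22, E=43, F=23.
Attach a decagonal pyramid (V=11, E=20, F=11) along a 3-gon: merge 3 vertices and 3 edges, delete both glued faces → V=30, E=60, F=32.
Check: V − E + F = 30 − 60 + 32 = 2.

30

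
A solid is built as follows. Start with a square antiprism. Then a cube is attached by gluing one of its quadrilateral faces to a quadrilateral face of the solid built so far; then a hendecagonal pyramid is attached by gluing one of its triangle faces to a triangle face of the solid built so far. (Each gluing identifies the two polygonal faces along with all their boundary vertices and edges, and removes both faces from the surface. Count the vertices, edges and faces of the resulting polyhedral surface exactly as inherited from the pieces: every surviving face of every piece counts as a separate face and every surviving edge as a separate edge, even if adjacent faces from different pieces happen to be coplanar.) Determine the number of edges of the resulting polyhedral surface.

43

A square antiprism: V=8, E=16, F=10.
Attach a cube (V=8, E=12, F=6) along a 4-gon: merge 4 vertices and 4 edges, delete both glued faces → V=12, E=24, F=14.
Attach a hendecagonal pyramid (V=12, E=22, F=12) along a 3-gon: merge 3 vertices and 3 edges, delete both glued faces → V=21, E=43, F=24.
Check: V − E + F = 21 − 43 + 24 = 2.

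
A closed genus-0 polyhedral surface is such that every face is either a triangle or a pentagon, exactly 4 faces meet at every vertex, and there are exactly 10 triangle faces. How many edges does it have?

20

Let x be the number of pentagons; then F = 10 + x.
Edge–face incidences: 2E = 3·10 + 5·x = 30 + 5x.
Every vertex has degree 4, so 4V = 2E.
Euler: V − E + F = 2 ⇒ (2E)/4 − E + (10 + x) = 2.
Multiply by 8: 2·(2E) − 4·(2E) + 8·(10 + x) = 16, i.e. 80 + 8x − 2·(30 + 5x) = 16.
Collecting terms: −2x + 20 = 16, so −2x = −4, so x = 2.
Then 2E = 30 + 5·2 = 40, so E = 20, V = 2E/4 = 10, F = 10 + 2 = 12.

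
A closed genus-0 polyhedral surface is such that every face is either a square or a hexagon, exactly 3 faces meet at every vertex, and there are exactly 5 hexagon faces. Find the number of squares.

6

Let x be the number of squares; then F = 5 + x.
Edge–face incidences: 2E = 6·5 + 4·x = 30 + 4x.
Every vertex has degree 3, so 3V = 2E.
Euler: V − E + F = 2 ⇒ (2E)/3 − E + (5 + x) = 2.
Multiply by 6: 2·(2E) − 3·(2E) + 6·(5 + x) = 12, i.e. 30 + 6x − (30 + 4x) = 12.
Collecting terms: 2x = 12, so x = 6.
Then 2E = 30 + 4·6 = 54, so E = 27, V = 2E/3 = 18, F = 5 + 6 = 11.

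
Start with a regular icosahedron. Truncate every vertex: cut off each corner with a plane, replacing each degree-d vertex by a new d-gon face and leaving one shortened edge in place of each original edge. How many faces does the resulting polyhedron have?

The base solid has V = 12, E = 30, F = 20.
Truncation replaces each original edge-end by a new vertex, so V′ = 2E = 60.
Each original edge survives, and each old vertex of degree d contributes d new edges; summing degrees gives Σd = 2E, so E′ = E + 2E = 3E = 90.
Each original face survives and each original vertex becomes one new face: F′ = F + V = 32.

32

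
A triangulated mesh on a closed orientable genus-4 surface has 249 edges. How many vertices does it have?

77

χ = 2 − 2·4 = -6, and every face is a triangle so 3F = 2E.
F = 2E/3 = 166. Then V = -6 + E − F = -6 + 249 − 166 = 77.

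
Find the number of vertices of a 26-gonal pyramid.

A pyramid on an n-gon base has one n-gon and n triangles: V = 26 + 1 = 27, E = 2·26 = 52, F = 26 + 1 = 27.

27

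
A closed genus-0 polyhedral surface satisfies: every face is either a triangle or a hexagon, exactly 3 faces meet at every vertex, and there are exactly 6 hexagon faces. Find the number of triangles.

Let x be the number of triangles; then F = 6 + x.
Edge–face incidences: 2E = 6·6 + 3·x = 36 + 3x.
Every vertex has degree 3, so 3V = 2E.
Euler: V − E + F = 2 ⇒ (2E)/3 − E + (6 + x) = 2.
Multiply by 6: 2·(2E) − 3·(2E) + 6·(6 + x) = 12, i.e. 36 + 6x − (36 + 3x) = 12.
Collecting terms: 3x = 12, so x = 4.
Then 2E = 36 + 3·4 = 48, so E = 24, V = 2E/3 = 16, F = 6 + 4 = 10.

4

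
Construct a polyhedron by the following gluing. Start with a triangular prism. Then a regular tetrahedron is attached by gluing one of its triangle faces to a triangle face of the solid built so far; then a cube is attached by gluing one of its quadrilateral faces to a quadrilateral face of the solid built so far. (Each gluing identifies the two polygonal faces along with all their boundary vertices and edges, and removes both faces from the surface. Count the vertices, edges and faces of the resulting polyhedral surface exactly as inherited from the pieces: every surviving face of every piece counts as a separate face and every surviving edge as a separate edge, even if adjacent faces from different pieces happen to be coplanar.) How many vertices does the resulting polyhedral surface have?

A triangular prism: V=6, E=9, F=5.
Attach a regular tetrahedron (V=4, E=6, F=4) along a 3-gon: merge 3 vertices and 3 edges, delete both glued faces → V=7, E=12, F=7.
Attach a cube (V=8, E=12, F=6) along a 4-gon: merge 4 vertices and 4 edges, delete both glued faces → V=11, E=20, F=11.
Check: V − E + F = 11 − 20 + 11 = 2.

11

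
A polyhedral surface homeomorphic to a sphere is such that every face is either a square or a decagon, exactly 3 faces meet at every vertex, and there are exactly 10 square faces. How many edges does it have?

Let x be the number of decagons; then F = 10 + x.
Edge–face incidences: 2E = 4·10 + 10·x = 40 + 10x.
Every vertex has degree 3, so 3V = 2E.
Euler: V − E + F = 2 ⇒ (2E)/3 − E + (10 + x) = 2.
Multiply by 6: 2·(2E) − 3·(2E) + 6·(10 + x) = 12, i.e. 60 + 6x − (40 + 10x) = 12.
Collecting terms: −4x + 20 = 12, so −4x = −8, so x = 2.
Then 2E = 40 + 10·2 = 60, so E = 30, V = 2E/3 = 20, F = 10 + 2 = 12.

30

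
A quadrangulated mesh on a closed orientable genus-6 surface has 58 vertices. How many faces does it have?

χ = 2 − 2·6 = -10, and every face is a square so 4F = 2E.
V − E + F = -10 with E = 4F/2 gives 58 − (4/2 − 1)·F = -10, so F = 68 and E = 136.

68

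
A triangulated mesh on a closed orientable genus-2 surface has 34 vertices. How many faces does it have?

χ = 2 − 2·2 = -2, and every face is a triangle so 3F = 2E.
V − E + F = -2 with E = 3F/2 gives 34 − (3/2 − 1)·F = -2, so F = 72 and E = 108.

72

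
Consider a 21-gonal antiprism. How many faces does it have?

An antiprism on an n-gon has two n-gon caps and 2n triangles: V = 2·21 = 42, E = 4·21 = 84, F = 2·21 + 2 = 44.

44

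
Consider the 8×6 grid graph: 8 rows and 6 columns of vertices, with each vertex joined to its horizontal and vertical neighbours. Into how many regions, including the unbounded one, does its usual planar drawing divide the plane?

36

The grid has V = 8·6 = 48 vertices and E = 8·5 + 6·7 = 82 edges.
F = 2 − V + E = 2 − 48 + 82 = 36.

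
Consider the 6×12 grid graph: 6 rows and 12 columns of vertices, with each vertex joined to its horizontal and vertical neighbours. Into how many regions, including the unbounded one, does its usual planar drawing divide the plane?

The grid has V = 6·12 = 72 vertices and E = 6·11 + 12·5 = 126 edges.
F = 2 − V + E = 2 − 72 + 126 = 56.

56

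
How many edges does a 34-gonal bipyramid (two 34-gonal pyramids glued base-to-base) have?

A bipyramid over an n-gon has 2n triangular faces and n + 2 vertices: V = 34 + 2 = 36, E = 3·34 = 102, F = 2·34 = 68.

102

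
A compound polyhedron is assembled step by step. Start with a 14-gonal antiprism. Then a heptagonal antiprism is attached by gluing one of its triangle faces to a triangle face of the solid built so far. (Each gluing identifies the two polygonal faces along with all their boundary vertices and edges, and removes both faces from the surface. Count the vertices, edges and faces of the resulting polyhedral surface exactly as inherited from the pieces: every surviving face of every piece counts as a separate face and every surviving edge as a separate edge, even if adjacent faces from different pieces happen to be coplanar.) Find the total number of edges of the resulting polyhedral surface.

81

A 14-gonal antiprism: V=28, E=56, F=30.
Attach a heptagonal antiprism (V=14, E=28, F=16) along a 3-gon: merge 3 vertices and 3 edges, delete both glued faces → V=39, E=81, F=44.
Check: V − E + F = 39 − 81 + 44 = 2.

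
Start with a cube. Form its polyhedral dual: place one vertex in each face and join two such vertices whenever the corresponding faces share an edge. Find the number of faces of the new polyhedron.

8

The base solid has V = 8, E = 12, F = 6.
The dual swaps V and F and preserves E: V′ = F = 6, E′ = E = 12, F′ = V = 8.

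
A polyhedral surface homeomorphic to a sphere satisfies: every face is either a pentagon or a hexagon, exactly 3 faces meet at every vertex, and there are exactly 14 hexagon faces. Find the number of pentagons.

Let x be the number of pentagons; then F = 14 + x.
Edge–face incidences: 2E = 6·14 + 5·x = 84 + 5x.
Every vertex has degree 3, so 3V = 2E.
Euler: V − E + F = 2 ⇒ (2E)/3 − E + (14 + x) = 2.
Multiply by 6: 2·(2E) − 3·(2E) + 6·(14 + x) = 12, i.e. 84 + 6x − (84 + 5x) = 12.
Collecting terms: x = 12.
Then 2E = 84 + 5·12 = 144, so E = 72, V = 2E/3 = 48, F = 14 + 12 = 26.

12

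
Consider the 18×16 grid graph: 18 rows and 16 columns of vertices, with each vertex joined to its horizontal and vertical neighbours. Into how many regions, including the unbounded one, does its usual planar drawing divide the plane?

The grid has V = 18·16 = 288 vertices and E = 18·15 + 16·17 = 542 edges.
F = 2 − V + E = 2 − 288 + 542 = 256.

256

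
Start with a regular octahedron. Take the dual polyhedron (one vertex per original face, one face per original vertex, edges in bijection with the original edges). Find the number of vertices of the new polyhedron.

8

The base solid has V = 6, E = 12, F = 8.
The dual swaps V and F and preserves E: V′ = F = 8, E′ = E = 12, F′ = V = 6.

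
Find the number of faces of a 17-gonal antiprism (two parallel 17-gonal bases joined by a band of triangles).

36

An antiprism on an n-gon has two n-gon caps and 2n triangles: V = 2·17 = 34, E = 4·17 = 68, F = 2·17 + 2 = 36.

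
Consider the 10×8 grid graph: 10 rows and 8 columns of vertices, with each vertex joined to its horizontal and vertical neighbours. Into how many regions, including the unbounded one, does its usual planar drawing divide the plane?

The grid has V = 10·8 = 80 vertices and E = 10·7 + 8·9 = 142 edges.
F = 2 − V + E = 2 − 80 + 142 = 64.

64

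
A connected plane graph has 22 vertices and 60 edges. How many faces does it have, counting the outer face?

40

Euler's formula for a connected plane graph: V − E + F = 2, so F = 2 − 22 + 60 = 40.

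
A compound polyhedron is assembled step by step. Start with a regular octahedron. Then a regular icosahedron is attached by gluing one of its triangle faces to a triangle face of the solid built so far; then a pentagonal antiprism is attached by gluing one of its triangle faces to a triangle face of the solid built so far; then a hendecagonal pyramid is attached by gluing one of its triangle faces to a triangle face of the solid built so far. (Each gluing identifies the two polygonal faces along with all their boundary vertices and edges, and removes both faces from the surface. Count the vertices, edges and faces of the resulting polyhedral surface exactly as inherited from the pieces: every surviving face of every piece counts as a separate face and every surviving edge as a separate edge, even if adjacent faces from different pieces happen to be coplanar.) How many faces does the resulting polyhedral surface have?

46

A regular octahedron: V=6, E=12, F=8.
Attach a regular icosahedron (V=12, E=30, F=20) along a 3-gon: merge 3 vertices and 3 edges, delete both glued faces → V=15, E=39, F=26.
Attach a pentagonal antiprism (V=10, E=20, F=12) along a 3-gon: merge 3 vertices and 3 edges, delete both glued faces → V=22, E=56, F=36.
Attach a hendecagonal pyramid (V=12, E=22, F=12) along a 3-gon: merge 3 vertices and 3 edges, delete both glued faces → V=31, E=75, F=46.
Check: V − E + F = 31 − 75 + 46 = 2.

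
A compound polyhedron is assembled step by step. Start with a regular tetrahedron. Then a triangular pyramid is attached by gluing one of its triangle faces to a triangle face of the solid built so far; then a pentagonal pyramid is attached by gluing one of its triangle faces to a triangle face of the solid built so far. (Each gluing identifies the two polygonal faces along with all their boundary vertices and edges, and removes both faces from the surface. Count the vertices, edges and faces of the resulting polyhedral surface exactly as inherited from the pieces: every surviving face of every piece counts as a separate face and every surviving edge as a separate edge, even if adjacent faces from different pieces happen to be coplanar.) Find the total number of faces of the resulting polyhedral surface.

A regular tetrahedron: V=4, E=6, F=4.
Attach a triangular pyramid (V=4, E=6, F=4) along a 3-gon: merge 3 vertices and 3 edges, delete both glued faces → V=5, E=9, F=6.
Attach a pentagonal pyramid (V=6, E=10, F=6) along a 3-gon: merge 3 vertices and 3 edges, delete both glued faces → V=8, E=16, F=10.
Check: V − E + F = 8 − 16 + 10 = 2.

10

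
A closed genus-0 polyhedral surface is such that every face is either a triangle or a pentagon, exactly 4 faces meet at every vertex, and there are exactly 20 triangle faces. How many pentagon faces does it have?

Let x be the number of pentagons; then F = 20 + x.
Edge–face incidences: 2E = 3·20 + 5·x = 60 + 5x.
Every vertex has degree 4, so 4V = 2E.
Euler: V − E + F = 2 ⇒ (2E)/4 − E + (20 + x) = 2.
Multiply by 8: 2·(2E) − 4·(2E) + 8·(20 + x) = 16, i.e. 160 + 8x − 2·(60 + 5x) = 16.
Collecting terms: −2x + 40 = 16, so −2x = −24, so x = 12.
Then 2E = 60 + 5·12 = 120, so E = 60, V = 2E/4 = 30, F = 20 + 12 = 32.

12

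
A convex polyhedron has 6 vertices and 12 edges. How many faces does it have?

8

Here V − E + F = 2.
F = 2 − V + E = 2 − 6 + 12 = 8.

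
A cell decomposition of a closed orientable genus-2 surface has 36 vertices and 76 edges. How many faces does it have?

For a closed orientable surface of genus 2, χ = 2 − 2·2 = -2.
F = -2 − V + E = -2 − 36 + 76 = 38.

38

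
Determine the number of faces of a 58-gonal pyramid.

59

A pyramid on an n-gon base has one n-gon and n triangles: V = 58 + 1 = 59, E = 2·58 = 116, F = 58 + 1 = 59.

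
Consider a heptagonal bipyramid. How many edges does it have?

21

A bipyramid over an n-gon has 2n triangular faces and n + 2 vertices: V = 7 + 2 = 9, E = 3·7 = 21, F = 2·7 = 14.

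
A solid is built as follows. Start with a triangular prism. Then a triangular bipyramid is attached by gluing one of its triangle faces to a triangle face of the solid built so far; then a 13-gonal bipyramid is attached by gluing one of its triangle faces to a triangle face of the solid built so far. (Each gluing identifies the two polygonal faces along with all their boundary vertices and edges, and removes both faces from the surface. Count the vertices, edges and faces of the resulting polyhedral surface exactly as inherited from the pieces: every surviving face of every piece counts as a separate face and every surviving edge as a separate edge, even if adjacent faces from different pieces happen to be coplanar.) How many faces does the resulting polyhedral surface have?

33

A triangular prism: V=6, E=9, F=5.
Attach a triangular bipyramid (V=5, E=9, F=6) along a 3-gon: merge 3 vertices and 3 edges, delete both glued faces → V=8, E=15, F=9.
Attach a 13-gonal bipyramid (V=15, E=39, F=26) along a 3-gon: merge 3 vertices and 3 edges, delete both glued faces → V=20, E=51, F=33.
Check: V − E + F = 20 − 51 + 33 = 2.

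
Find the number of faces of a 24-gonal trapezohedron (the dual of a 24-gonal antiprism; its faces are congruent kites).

48

The n-trapezohedron (dual of the n-antiprism) has V = 2·24 + 2 = 50, E = 4·24 = 96, F = 2·24 = 48.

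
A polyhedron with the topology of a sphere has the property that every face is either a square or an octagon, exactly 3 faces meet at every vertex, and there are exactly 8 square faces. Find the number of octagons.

2

Let x be the number of octagons; then F = 8 + x.
Edge–face incidences: 2E = 4·8 + 8·x = 32 + 8x.
Every vertex has degree 3, so 3V = 2E.
Euler: V − E + F = 2 ⇒ (2E)/3 − E + (8 + x) = 2.
Multiply by 6: 2·(2E) − 3·(2E) + 6·(8 + x) = 12, i.e. 48 + 6x − (32 + 8x) = 12.
Collecting terms: −2x + 16 = 12, so −2x = −4, so x = 2.
Then 2E = 32 + 8·2 = 48, so E = 24, V = 2E/3 = 16, F = 8 + 2 = 10.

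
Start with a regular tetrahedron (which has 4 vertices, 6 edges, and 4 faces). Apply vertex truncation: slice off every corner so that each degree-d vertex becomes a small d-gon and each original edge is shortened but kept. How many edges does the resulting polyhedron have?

18

Truncation replaces each original edge-end by a new vertex, so V′ = 2E = 12.
Each original edge survives, and each old vertex of degree d contributes d new edges; summing degrees gives Σd = 2E, so E′ = E + 2E = 3E = 18.
Each original face survives and each original vertex becomes one new face: F′ = F + V = 8.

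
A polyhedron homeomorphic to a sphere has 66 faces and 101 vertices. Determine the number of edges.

Here V − E + F = 2.
E = V + F − (2) = 101 + 66 − (2) = 165.

165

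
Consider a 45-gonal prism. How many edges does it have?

135

A prism on an n-gon has two n-gon bases and n rectangular sides: V = 2·45 = 90, E = 3·45 = 135, F = 45 + 2 = 47.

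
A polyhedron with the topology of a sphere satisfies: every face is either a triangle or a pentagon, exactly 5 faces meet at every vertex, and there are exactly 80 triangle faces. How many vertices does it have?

60

Let x be the number of pentagons; then F = 80 + x.
Edge–face incidences: 2E = 3·80 + 5·x = 240 + 5x.
Every vertex has degree 5, so 5V = 2E.
Euler: V − E + F = 2 ⇒ (2E)/5 − E + (80 + x) = 2.
Multiply by 10: 2·(2E) − 5·(2E) + 10·(80 + x) = 20, i.e. 800 + 10x − 3·(240 + 5x) = 20.
Collecting terms: −5x + 80 = 20, so −5x = −60, so x = 12.
Then 2E = 240 + 5·12 = 300, so E = 150, V = 2E/5 = 60, F = 80 + 12 = 92.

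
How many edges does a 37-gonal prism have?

A prism on an n-gon has two n-gon bases and n rectangular sides: V = 2·37 = 74, E = 3·37 = 111, F = 37 + 2 = 39.

111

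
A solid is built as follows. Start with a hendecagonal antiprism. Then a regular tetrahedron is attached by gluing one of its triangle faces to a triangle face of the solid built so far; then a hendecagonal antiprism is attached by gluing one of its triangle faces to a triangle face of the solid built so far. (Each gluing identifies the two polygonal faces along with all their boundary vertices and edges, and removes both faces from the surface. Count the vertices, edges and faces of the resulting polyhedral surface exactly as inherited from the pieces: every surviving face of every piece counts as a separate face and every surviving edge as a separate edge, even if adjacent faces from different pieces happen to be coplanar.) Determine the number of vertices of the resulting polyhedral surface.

42

A hendecagonal antiprism: V=22, E=44, F=24.
Attach a regular tetrahedron (V=4, E=6, F=4) along a 3-gon: merge 3 vertices and 3 edges, delete both glued faces → V=23, E=47, F=26.
Attach a hendecagonal antiprism (V=22, E=44, F=24) along a 3-gon: merge 3 vertices and 3 edges, delete both glued faces → V=42, E=88, F=48.
Check: V − E + F = 42 − 88 + 48 = 2.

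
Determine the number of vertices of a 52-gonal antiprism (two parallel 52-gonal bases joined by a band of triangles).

An antiprism on an n-gon has two n-gon caps and 2n triangles: V = 2·52 = 104, E = 4·52 = 208, F = 2·52 + 2 = 106.

104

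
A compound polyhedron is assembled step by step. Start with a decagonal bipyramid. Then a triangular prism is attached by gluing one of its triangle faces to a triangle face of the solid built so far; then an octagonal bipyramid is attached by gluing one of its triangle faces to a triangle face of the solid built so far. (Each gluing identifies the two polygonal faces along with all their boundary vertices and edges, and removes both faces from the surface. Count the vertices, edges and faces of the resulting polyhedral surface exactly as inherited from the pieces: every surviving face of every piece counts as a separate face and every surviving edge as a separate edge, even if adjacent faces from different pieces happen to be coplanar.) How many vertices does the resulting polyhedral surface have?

A decagonal bipyramid: V=12, E=30, F=20.
Attach a triangular prism (V=6, E=9, F=5) along a 3-gon: merge 3 vertices and 3 edges, delete both glued faces → V=15, E=36, F=23.
Attach an octagonal bipyramid (V=10, E=24, F=16) along a 3-gon: merge 3 vertices and 3 edges, delete both glued faces → V=22, E=57, F=37.
Check: V − E + F = 22 − 57 + 37 = 2.

22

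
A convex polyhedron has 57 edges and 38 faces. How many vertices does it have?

21

Here V − E + F = 2.
V = 2 + E − F = 2 + 57 − 38 = 21.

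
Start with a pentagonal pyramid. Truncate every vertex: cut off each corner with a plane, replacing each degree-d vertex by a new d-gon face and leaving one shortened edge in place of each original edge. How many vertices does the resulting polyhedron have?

The base solid has V = 6, E = 10, F = 6.
Truncation replaces each original edge-end by a new vertex, so V′ = 2E = 20.
Each original edge survives, and each old vertex of degree d contributes d new edges; summing degrees gives Σd = 2E, so E′ = E + 2E = 3E = 30.
Each original face survives and each original vertex becomes one new face: F′ = F + V = 12.

20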